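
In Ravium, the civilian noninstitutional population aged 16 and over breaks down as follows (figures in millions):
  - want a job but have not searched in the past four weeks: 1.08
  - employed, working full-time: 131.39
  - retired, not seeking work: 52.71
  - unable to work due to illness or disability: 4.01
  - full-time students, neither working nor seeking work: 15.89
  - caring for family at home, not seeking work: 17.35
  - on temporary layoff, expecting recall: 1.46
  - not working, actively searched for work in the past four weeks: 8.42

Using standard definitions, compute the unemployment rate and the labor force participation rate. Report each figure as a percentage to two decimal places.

Unemployment rate ≈ 6.99%; labor force participation rate ≈ 60.81%.

Employed = 131.39 million.
Unemployed = 1.46 + 8.42 = 9.88 million (jobless and actively searching, or on temporary layoff).
Labor force = 131.39 + 9.88 = 141.27 million.
Not in labor force = 1.08 + 52.71 + 4.01 + 15.89 + 17.35 = 91.04 million (those not working and not actively searching are outside the labor force — including those who want a job but have given up searching).
Civilian working-age population = 141.27 + 91.04 = 232.31 million.
Unemployment rate = 9.88 / 141.27 = 6.99%.
Labor force participation rate = 141.27 / 232.31 = 60.81%.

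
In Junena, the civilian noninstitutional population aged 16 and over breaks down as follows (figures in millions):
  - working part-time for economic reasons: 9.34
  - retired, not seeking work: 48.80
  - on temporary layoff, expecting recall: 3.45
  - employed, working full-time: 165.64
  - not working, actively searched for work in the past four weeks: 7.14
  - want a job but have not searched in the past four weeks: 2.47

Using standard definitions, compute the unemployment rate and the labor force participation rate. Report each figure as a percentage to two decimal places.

Unemployment rate ≈ 5.71%; labor force participation rate ≈ 78.35%.

Employed = 9.34 + 165.64 = 174.98 million (anyone who worked, including part-time for economic reasons, counts as employed).
Unemployed = 3.45 + 7.14 = 10.59 million (jobless and actively searching, or on temporary layoff).
Labor force = 174.98 + 10.59 = 185.57 million.
Not in labor force = 48.80 + 2.47 = 51.27 million (those not working and not actively searching are outside the labor force — including those who want a job but have given up searching).
Civilian working-age population = 185.57 + 51.27 = 236.84 million.
Unemployment rate = 10.59 / 185.57 = 5.71%.
Labor force participation rate = 185.57 / 236.84 = 78.35%.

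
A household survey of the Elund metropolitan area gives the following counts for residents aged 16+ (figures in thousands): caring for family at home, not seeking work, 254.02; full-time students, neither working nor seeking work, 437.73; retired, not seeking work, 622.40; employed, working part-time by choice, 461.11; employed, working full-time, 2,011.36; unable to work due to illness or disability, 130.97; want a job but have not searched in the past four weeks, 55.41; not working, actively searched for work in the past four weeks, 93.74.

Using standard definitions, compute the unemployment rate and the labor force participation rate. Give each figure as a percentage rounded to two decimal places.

Employed = 461.11 + 2,011.36 = 2,472.47 thousand.
Unemployed = 93.74 thousand.
Labor force = 2,472.47 + 93.74 = 2,566.21 thousand.
Not in labor force = 254.02 + 437.73 + 622.40 + 130.97 + 55.41 = 1,500.53 thousand (those not working and not actively searching are outside the labor force — including those who want a job but have given up searching).
Civilian working-age population = 2,566.21 + 1,500.53 = 4,066.74 thousand.
Unemployment rate = 93.74 / 2,566.21 = 3.65%.
Labor force participation rate = 2,566.21 / 4,066.74 = 63.10%.

Unemployment rate ≈ 3.65%; labor force participation rate ≈ 63.10%.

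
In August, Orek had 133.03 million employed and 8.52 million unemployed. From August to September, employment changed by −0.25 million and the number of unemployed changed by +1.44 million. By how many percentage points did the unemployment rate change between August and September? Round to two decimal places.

The unemployment rate changed by +0.96 percentage points.

August: labor force = 133.03 + 8.52 = 141.55; u = 8.52/141.55 = 6.02%.
September: labor force = 132.78 + 9.96 = 142.74; u = 9.96/142.74 = 6.98%.
Change = 6.98% − 6.02% = +0.96 pp.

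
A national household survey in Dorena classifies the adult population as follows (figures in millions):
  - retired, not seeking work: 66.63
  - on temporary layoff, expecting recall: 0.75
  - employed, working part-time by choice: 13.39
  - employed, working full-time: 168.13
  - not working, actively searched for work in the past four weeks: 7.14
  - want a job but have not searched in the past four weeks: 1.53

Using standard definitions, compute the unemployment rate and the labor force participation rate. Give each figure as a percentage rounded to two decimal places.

Employed = 13.39 + 168.13 = 181.52 million.
Unemployed = 0.75 + 7.14 = 7.89 million (jobless and actively searching, or on temporary layoff).
Labor force = 181.52 + 7.89 = 189.41 million.
Not in labor force = 66.63 + 1.53 = 68.16 million (those not working and not actively searching are outside the labor force — including those who want a job but have given up searching).
Civilian working-age population = 189.41 + 68.16 = 257.57 million.
Unemployment rate = 7.89 / 189.41 = 4.17%.
Labor force participation rate = 189.41 / 257.57 = 73.54%.

Unemployment rate ≈ 4.17%; labor force participation rate ≈ 73.54%.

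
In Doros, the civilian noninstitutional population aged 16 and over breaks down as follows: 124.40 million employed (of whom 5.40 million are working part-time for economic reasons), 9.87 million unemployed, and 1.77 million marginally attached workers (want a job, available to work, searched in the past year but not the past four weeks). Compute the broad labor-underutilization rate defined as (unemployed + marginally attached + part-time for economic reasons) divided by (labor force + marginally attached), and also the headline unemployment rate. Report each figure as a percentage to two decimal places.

Broad underutilization rate ≈ 12.53%; headline unemployment rate ≈ 7.35%.

Labor force = 124.40 + 9.87 = 134.27 million.
Numerator = 9.87 + 1.77 + 5.40 = 17.04 million.
Denominator = 134.27 + 1.77 = 136.04 million.
Broad rate = 17.04 / 136.04 = 12.53%.
Headline unemployment rate = 9.87 / 134.27 = 7.35%.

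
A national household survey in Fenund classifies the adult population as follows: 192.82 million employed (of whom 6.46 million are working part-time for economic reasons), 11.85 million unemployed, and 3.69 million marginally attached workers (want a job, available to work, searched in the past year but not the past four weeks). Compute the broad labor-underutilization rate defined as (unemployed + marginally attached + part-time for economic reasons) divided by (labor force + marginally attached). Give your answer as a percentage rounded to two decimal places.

Broad underutilization rate ≈ 10.56%.

Labor force = 192.82 + 11.85 = 204.67 million.
Numerator = 11.85 + 3.69 + 6.46 = 22.00 million.
Denominator = 204.67 + 3.69 = 208.36 million.
Broad rate = 22.00 / 208.36 = 10.56%.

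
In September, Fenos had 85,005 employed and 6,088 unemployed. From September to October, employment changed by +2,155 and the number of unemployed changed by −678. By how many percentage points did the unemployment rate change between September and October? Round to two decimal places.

The unemployment rate changed by −0.84 percentage points.

September: labor force = 85,005 + 6,088 = 91,093; u = 6,088/91,093 = 6.68%.
October: labor force = 87,160 + 5,410 = 92,570; u = 5,410/92,570 = 5.84%.
Change = 5.84% − 6.68% = −0.84 pp.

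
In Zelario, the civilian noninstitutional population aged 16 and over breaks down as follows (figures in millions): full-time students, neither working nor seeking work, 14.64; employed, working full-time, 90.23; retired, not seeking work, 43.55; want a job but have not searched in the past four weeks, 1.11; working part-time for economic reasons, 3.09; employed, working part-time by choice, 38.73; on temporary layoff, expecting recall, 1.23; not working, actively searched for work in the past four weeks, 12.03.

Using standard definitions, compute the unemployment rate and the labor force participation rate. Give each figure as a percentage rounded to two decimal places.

Unemployment rate ≈ 9.13%; labor force participation rate ≈ 71.02%.

Employed = 90.23 + 3.09 + 38.73 = 132.05 million (anyone who worked, including part-time for economic reasons, counts as employed).
Unemployed = 1.23 + 12.03 = 13.26 million (jobless and actively searching, or on temporary layoff).
Labor force = 132.05 + 13.26 = 145.31 million.
Not in labor force = 14.64 + 43.55 + 1.11 = 59.30 million (those not working and not actively searching are outside the labor force — including those who want a job but have given up searching).
Civilian working-age population = 145.31 + 59.30 = 204.61 million.
Unemployment rate = 13.26 / 145.31 = 9.13%.
Labor force participation rate = 145.31 / 204.61 = 71.02%.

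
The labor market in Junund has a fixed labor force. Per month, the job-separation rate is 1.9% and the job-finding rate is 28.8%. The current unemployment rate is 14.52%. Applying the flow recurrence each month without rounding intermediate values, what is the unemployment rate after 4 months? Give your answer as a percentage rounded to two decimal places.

Unemployment rate after four months ≈ 8.11%.

With a fixed labor force, u_{t+1} = u_t + s·(1−u_t) − f·u_t = u_t·(1−s−f) + s.
Here 1−s−f = 0.693 and s = 0.019.
u_1 = 0.145200 × 0.693 + 0.019 = 0.119624.
u_2 = 0.119624 × 0.693 + 0.019 = 0.101899.
u_3 = 0.101899 × 0.693 + 0.019 = 0.089616.
u_4 = 0.089616 × 0.693 + 0.019 = 0.081104.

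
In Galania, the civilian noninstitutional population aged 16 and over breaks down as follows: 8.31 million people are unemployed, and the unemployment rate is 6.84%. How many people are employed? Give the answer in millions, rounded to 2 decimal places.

About 113.18 million are employed.

Labor force = U / u = 8.31 / 0.0684 ≈ 121.49 million.
Employed = labor force − unemployed = 121.49 − 8.31 = 113.18 million.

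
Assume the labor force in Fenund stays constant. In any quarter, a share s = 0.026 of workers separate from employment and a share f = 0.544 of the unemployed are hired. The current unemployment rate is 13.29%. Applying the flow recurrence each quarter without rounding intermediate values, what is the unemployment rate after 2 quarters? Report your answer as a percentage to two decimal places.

With a fixed labor force, u_{t+1} = u_t + s·(1−u_t) − f·u_t = u_t·(1−s−f) + s.
Here 1−s−f = 0.430 and s = 0.026.
u_1 = 0.132900 × 0.430 + 0.026 = 0.083147.
u_2 = 0.083147 × 0.430 + 0.026 = 0.061753.

Unemployment rate after two quarters ≈ 6.18%.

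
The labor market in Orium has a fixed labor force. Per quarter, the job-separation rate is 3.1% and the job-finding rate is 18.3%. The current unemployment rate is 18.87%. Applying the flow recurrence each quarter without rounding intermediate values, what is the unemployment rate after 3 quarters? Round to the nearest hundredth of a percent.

With a fixed labor force, u_{t+1} = u_t + s·(1−u_t) − f·u_t = u_t·(1−s−f) + s.
Here 1−s−f = 0.786 and s = 0.031.
u_1 = 0.188700 × 0.786 + 0.031 = 0.179318.
u_2 = 0.179318 × 0.786 + 0.031 = 0.171944.
u_3 = 0.171944 × 0.786 + 0.031 = 0.166148.

Unemployment rate after three quarters ≈ 16.61%.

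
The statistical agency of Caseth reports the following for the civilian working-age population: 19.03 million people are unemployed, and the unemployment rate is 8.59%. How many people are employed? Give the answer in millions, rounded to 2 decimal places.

Labor force = U / u = 19.03 / 0.0859 ≈ 221.54 million.
Employed = labor force − unemployed = 221.54 − 19.03 = 202.51 million.

About 202.51 million are employed.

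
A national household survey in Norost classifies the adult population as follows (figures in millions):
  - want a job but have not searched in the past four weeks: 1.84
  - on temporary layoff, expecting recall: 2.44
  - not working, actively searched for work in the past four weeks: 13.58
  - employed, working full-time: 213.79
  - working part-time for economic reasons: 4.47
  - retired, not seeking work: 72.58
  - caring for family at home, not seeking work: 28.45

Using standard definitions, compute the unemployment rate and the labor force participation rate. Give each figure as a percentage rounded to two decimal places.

Unemployment rate ≈ 6.84%; labor force participation rate ≈ 69.49%.

Employed = 213.79 + 4.47 = 218.26 million (anyone who worked, including part-time for economic reasons, counts as employed).
Unemployed = 2.44 + 13.58 = 16.02 million (jobless and actively searching, or on temporary layoff).
Labor force = 218.26 + 16.02 = 234.28 million.
Not in labor force = 1.84 + 72.58 + 28.45 = 102.87 million (those not working and not actively searching are outside the labor force — including those who want a job but have given up searching).
Civilian working-age population = 234.28 + 102.87 = 337.15 million.
Unemployment rate = 16.02 / 234.28 = 6.84%.
Labor force participation rate = 234.28 / 337.15 = 69.49%.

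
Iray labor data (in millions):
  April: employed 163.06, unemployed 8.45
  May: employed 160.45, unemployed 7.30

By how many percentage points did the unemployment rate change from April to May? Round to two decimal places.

The unemployment rate changed by −0.58 percentage points.

April: labor force = 163.06 + 8.45 = 171.51; u = 8.45/171.51 = 4.93%.
May: labor force = 160.45 + 7.30 = 167.75; u = 7.30/167.75 = 4.35%.
Change = 4.35% − 4.93% = −0.58 pp.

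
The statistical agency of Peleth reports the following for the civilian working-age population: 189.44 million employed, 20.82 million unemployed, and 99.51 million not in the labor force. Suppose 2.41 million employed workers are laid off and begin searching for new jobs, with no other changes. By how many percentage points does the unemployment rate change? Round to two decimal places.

The unemployment rate changes by +1.15 percentage points.

Initially, labor force = 189.44 + 20.82 = 210.26 million, so u = 20.82/210.26 = 9.90%.
After the change, employed falls and unemployed rises by 2.41; labor force unchanged → E = 187.03, U = 23.23, labor force = 210.26 million.
New unemployment rate = 23.23 / 210.26 = 11.05%.
Change = 11.05% − 9.90% = +1.15 percentage points.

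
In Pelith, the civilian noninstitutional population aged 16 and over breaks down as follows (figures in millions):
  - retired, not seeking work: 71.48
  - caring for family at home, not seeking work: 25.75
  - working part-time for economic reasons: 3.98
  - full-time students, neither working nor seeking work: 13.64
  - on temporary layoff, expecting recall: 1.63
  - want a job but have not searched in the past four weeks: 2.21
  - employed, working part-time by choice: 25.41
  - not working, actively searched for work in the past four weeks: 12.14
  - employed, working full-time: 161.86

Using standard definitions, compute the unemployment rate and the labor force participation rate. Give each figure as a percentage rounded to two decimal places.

Employed = 3.98 + 25.41 + 161.86 = 191.25 million (anyone who worked, including part-time for economic reasons, counts as employed).
Unemployed = 1.63 + 12.14 = 13.77 million (jobless and actively searching, or on temporary layoff).
Labor force = 191.25 + 13.77 = 205.02 million.
Not in labor force = 71.48 + 25.75 + 13.64 + 2.21 = 113.08 million (those not working and not actively searching are outside the labor force — including those who want a job but have given up searching).
Civilian working-age population = 205.02 + 113.08 = 318.10 million.
Unemployment rate = 13.77 / 205.02 = 6.72%.
Labor force participation rate = 205.02 / 318.10 = 64.45%.

Unemployment rate ≈ 6.72%; labor force participation rate ≈ 64.45%.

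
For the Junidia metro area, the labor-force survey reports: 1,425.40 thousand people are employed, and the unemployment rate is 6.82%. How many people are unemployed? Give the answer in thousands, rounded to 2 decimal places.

About 104.33 thousand are unemployed.

Let U be the number unemployed. The labor force is E + U, and U/(E+U) = 0.0682.
So U = 0.0682 × 1,425.40 / (1 − 0.0682) = 97.2123 / 0.9318 ≈ 104.33 thousand.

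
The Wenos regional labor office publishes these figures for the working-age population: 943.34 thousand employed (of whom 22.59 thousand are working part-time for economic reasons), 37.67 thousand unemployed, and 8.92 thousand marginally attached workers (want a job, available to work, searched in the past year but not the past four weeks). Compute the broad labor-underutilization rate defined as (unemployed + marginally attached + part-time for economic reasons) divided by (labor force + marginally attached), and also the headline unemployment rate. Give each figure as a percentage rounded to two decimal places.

Labor force = 943.34 + 37.67 = 981.01 thousand.
Numerator = 37.67 + 8.92 + 22.59 = 69.18 thousand.
Denominator = 981.01 + 8.92 = 989.93 thousand.
Broad rate = 69.18 / 989.93 = 6.99%.
Headline unemployment rate = 37.67 / 981.01 = 3.84%.

Broad underutilization rate ≈ 6.99%; headline unemployment rate ≈ 3.84%.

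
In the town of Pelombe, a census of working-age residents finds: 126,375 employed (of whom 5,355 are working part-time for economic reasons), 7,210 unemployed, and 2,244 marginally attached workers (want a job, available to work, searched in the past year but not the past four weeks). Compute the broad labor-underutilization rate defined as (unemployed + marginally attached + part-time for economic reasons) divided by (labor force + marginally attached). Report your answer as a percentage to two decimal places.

Labor force = 126,375 + 7,210 = 133,585.
Numerator = 7,210 + 2,244 + 5,355 = 14,809.
Denominator = 133,585 + 2,244 = 135,829.
Broad rate = 14,809 / 135,829 = 10.90%.

Broad underutilization rate ≈ 10.90%.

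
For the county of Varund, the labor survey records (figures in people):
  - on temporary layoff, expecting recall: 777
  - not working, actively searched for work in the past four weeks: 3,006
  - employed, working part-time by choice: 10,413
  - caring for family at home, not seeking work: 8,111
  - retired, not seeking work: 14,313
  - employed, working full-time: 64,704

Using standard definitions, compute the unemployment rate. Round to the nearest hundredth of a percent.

Unemployment rate ≈ 4.79%.

Employed = 10,413 + 64,704 = 75,117.
Unemployed = 777 + 3,006 = 3,783 (jobless and actively searching, or on temporary layoff).
Labor force = 75,117 + 3,783 = 78,900.
Unemployment rate = 3,783 / 78,900 = 4.79%.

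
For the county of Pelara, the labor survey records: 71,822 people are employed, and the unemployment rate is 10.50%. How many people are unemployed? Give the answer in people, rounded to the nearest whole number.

Let U be the number unemployed. The labor force is E + U, and U/(E+U) = 0.1050.
So U = 0.1050 × 71,822 / (1 − 0.1050) = 7541.31 / 0.8950 ≈ 8,426.

About 8,426 are unemployed.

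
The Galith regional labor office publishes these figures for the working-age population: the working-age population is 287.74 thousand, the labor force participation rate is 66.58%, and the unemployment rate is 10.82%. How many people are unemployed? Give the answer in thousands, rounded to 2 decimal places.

About 20.73 thousand are unemployed.

Labor force = 0.6658 × 287.74 = 191.58 thousand.
Unemployed = 0.1082 × 191.58 ≈ 20.73 thousand.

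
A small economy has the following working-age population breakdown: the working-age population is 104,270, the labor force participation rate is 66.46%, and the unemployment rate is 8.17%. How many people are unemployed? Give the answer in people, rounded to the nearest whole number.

About 5,662 are unemployed.

Labor force = 0.6646 × 104,270 = 69,298.
Unemployed = 0.0817 × 69,298 ≈ 5,662.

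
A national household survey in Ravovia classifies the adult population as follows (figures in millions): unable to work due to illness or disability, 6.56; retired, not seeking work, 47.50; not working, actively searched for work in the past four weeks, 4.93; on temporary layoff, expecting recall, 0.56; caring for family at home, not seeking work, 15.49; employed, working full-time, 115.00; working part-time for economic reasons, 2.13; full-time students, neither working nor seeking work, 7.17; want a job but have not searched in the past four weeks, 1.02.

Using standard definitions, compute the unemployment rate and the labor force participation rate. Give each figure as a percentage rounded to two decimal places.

Employed = 115.00 + 2.13 = 117.13 million (anyone who worked, including part-time for economic reasons, counts as employed).
Unemployed = 4.93 + 0.56 = 5.49 million (jobless and actively searching, or on temporary layoff).
Labor force = 117.13 + 5.49 = 122.62 million.
Not in labor force = 6.56 + 47.50 + 15.49 + 7.17 + 1.02 = 77.74 million (those not working and not actively searching are outside the labor force — including those who want a job but have given up searching).
Civilian working-age population = 122.62 + 77.74 = 200.36 million.
Unemployment rate = 5.49 / 122.62 = 4.48%.
Labor force participation rate = 122.62 / 200.36 = 61.20%.

Unemployment rate ≈ 4.48%; labor force participation rate ≈ 61.20%.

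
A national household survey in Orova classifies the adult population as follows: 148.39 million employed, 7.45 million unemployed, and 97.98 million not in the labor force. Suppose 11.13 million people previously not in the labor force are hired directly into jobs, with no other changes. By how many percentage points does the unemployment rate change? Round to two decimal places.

Initially, labor force = 148.39 + 7.45 = 155.84 million, so u = 7.45/155.84 = 4.78%.
After the change, employed and labor force both rise by 11.13; unemployed unchanged → E = 159.52, U = 7.45, labor force = 166.97 million.
New unemployment rate = 7.45 / 166.97 = 4.46%.
Change = 4.46% − 4.78% = −0.32 percentage points.

The unemployment rate changes by −0.32 percentage points.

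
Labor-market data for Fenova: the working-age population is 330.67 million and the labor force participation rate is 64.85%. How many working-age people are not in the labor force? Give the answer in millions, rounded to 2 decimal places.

Share not in the labor force = 1 − 0.6485 = 0.3515.
Not in labor force = 0.3515 × 330.67 ≈ 116.23 million.

About 116.23 million are not in the labor force.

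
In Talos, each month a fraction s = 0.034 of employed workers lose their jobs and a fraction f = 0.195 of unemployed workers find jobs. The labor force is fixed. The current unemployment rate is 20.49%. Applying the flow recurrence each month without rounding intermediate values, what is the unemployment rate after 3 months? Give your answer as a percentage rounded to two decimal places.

Unemployment rate after three months ≈ 17.43%.

With a fixed labor force, u_{t+1} = u_t + s·(1−u_t) − f·u_t = u_t·(1−s−f) + s.
Here 1−s−f = 0.771 and s = 0.034.
u_1 = 0.204900 × 0.771 + 0.034 = 0.191978.
u_2 = 0.191978 × 0.771 + 0.034 = 0.182015.
u_3 = 0.182015 × 0.771 + 0.034 = 0.174334.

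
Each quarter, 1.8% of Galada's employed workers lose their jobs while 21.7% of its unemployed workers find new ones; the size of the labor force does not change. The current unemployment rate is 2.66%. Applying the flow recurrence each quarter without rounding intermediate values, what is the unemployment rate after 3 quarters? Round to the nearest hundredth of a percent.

With a fixed labor force, u_{t+1} = u_t + s·(1−u_t) − f·u_t = u_t·(1−s−f) + s.
Here 1−s−f = 0.765 and s = 0.018.
u_1 = 0.026600 × 0.765 + 0.018 = 0.038349.
u_2 = 0.038349 × 0.765 + 0.018 = 0.047337.
u_3 = 0.047337 × 0.765 + 0.018 = 0.054213.

Unemployment rate after three quarters ≈ 5.42%.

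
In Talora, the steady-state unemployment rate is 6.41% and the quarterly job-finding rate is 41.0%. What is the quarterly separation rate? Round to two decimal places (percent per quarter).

Separation rate ≈ 2.81% per quarter.

From u* = s/(s+f): s = u·f/(1−u).
s = 0.0641 × 41.0 / (1 − 0.0641) = 2.6281 / 0.9359 ≈ 2.81% per quarter.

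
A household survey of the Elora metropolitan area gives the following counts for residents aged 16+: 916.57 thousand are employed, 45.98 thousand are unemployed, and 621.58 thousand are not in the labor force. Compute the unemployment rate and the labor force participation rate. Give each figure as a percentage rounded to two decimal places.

Unemployment rate ≈ 4.78%; labor force participation rate ≈ 60.76%.

Labor force = employed + unemployed = 916.57 + 45.98 = 962.55 thousand.
Working-age population = 962.55 + 621.58 = 1,584.13 thousand.
Unemployment rate = 45.98 / 962.55 = 4.78%.
Labor force participation rate = 962.55 / 1,584.13 = 60.76%.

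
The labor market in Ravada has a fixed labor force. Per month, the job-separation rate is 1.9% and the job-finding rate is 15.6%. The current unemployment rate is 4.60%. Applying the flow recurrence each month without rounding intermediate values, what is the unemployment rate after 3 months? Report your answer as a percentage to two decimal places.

Unemployment rate after three months ≈ 7.34%.

With a fixed labor force, u_{t+1} = u_t + s·(1−u_t) − f·u_t = u_t·(1−s−f) + s.
Here 1−s−f = 0.825 and s = 0.019.
u_1 = 0.046000 × 0.825 + 0.019 = 0.056950.
u_2 = 0.056950 × 0.825 + 0.019 = 0.065984.
u_3 = 0.065984 × 0.825 + 0.019 = 0.073437.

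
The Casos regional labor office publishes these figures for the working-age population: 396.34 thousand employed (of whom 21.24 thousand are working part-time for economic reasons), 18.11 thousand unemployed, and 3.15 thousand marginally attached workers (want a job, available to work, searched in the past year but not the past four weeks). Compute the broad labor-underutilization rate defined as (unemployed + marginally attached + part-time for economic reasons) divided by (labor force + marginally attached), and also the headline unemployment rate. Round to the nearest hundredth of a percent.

Broad underutilization rate ≈ 10.18%; headline unemployment rate ≈ 4.37%.

Labor force = 396.34 + 18.11 = 414.45 thousand.
Numerator = 18.11 + 3.15 + 21.24 = 42.50 thousand.
Denominator = 414.45 + 3.15 = 417.60 thousand.
Broad rate = 42.50 / 417.60 = 10.18%.
Headline unemployment rate = 18.11 / 414.45 = 4.37%.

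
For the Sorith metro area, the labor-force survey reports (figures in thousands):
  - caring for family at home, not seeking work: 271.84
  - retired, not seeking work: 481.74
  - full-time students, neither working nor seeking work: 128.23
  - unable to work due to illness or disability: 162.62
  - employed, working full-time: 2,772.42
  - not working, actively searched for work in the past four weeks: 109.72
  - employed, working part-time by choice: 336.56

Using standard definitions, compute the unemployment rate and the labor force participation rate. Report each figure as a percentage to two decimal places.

Unemployment rate ≈ 3.41%; labor force participation rate ≈ 75.50%.

Employed = 2,772.42 + 336.56 = 3,108.98 thousand.
Unemployed = 109.72 thousand.
Labor force = 3,108.98 + 109.72 = 3,218.70 thousand.
Not in labor force = 271.84 + 481.74 + 128.23 + 162.62 = 1,044.43 thousand (those not working and not actively searching are outside the labor force).
Civilian working-age population = 3,218.70 + 1,044.43 = 4,263.13 thousand.
Unemployment rate = 109.72 / 3,218.70 = 3.41%.
Labor force participation rate = 3,218.70 / 4,263.13 = 75.50%.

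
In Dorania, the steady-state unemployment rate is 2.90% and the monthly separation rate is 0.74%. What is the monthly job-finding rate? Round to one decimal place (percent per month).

From u* = s/(s+f): f = s·(1−u)/u.
f = 0.74 × (1 − 0.0290) / 0.0290 = 0.7185 / 0.0290 ≈ 24.8% per month.

Job-finding rate ≈ 24.8% per month.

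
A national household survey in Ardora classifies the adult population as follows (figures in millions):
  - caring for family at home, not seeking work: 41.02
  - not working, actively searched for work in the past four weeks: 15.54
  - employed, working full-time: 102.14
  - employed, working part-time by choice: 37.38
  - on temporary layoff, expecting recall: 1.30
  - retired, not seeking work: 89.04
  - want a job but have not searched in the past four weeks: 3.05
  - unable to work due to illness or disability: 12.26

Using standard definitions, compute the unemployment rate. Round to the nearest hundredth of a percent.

Unemployment rate ≈ 10.77%.

Employed = 102.14 + 37.38 = 139.52 million.
Unemployed = 15.54 + 1.30 = 16.84 million (jobless and actively searching, or on temporary layoff).
Labor force = 139.52 + 16.84 = 156.36 million.
Unemployment rate = 16.84 / 156.36 = 10.77%.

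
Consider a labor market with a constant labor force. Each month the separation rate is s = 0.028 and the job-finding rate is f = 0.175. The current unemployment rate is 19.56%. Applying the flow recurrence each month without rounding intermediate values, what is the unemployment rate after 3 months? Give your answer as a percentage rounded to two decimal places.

Unemployment rate after three months ≈ 16.71%.

With a fixed labor force, u_{t+1} = u_t + s·(1−u_t) − f·u_t = u_t·(1−s−f) + s.
Here 1−s−f = 0.797 and s = 0.028.
u_1 = 0.195600 × 0.797 + 0.028 = 0.183893.
u_2 = 0.183893 × 0.797 + 0.028 = 0.174563.
u_3 = 0.174563 × 0.797 + 0.028 = 0.167127.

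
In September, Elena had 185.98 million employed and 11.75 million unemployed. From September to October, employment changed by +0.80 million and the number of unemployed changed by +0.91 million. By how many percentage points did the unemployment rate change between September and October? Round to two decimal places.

September: labor force = 185.98 + 11.75 = 197.73; u = 11.75/197.73 = 5.94%.
October: labor force = 186.78 + 12.66 = 199.44; u = 12.66/199.44 = 6.35%.
Change = 6.35% − 5.94% = +0.41 pp.

The unemployment rate changed by +0.41 percentage points.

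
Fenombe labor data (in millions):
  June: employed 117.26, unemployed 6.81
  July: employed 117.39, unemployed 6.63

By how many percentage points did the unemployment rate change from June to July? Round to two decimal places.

June: labor force = 117.26 + 6.81 = 124.07; u = 6.81/124.07 = 5.49%.
July: labor force = 117.39 + 6.63 = 124.02; u = 6.63/124.02 = 5.35%.
Change = 5.35% − 5.49% = −0.14 pp.

The unemployment rate changed by −0.14 percentage points.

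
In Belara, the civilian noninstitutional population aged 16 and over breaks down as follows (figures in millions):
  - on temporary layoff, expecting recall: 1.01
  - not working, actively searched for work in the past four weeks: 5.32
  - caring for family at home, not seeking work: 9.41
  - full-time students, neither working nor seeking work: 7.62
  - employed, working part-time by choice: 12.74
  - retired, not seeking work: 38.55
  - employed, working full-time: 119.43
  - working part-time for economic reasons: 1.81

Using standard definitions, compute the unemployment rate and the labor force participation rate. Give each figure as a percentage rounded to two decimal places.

Unemployment rate ≈ 4.51%; labor force participation rate ≈ 71.63%.

Employed = 12.74 + 119.43 + 1.81 = 133.98 million (anyone who worked, including part-time for economic reasons, counts as employed).
Unemployed = 1.01 + 5.32 = 6.33 million (jobless and actively searching, or on temporary layoff).
Labor force = 133.98 + 6.33 = 140.31 million.
Not in labor force = 9.41 + 7.62 + 38.55 = 55.58 million (those not working and not actively searching are outside the labor force).
Civilian working-age population = 140.31 + 55.58 = 195.89 million.
Unemployment rate = 6.33 / 140.31 = 4.51%.
Labor force participation rate = 140.31 / 195.89 = 71.63%.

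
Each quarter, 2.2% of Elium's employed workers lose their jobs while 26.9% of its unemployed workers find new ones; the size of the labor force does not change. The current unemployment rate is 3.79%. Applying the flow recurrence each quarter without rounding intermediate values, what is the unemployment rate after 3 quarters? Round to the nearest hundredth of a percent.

With a fixed labor force, u_{t+1} = u_t + s·(1−u_t) − f·u_t = u_t·(1−s−f) + s.
Here 1−s−f = 0.709 and s = 0.022.
u_1 = 0.037900 × 0.709 + 0.022 = 0.048871.
u_2 = 0.048871 × 0.709 + 0.022 = 0.056650.
u_3 = 0.056650 × 0.709 + 0.022 = 0.062165.

Unemployment rate after three quarters ≈ 6.22%.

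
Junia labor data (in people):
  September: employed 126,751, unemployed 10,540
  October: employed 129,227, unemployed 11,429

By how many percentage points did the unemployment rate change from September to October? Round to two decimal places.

September: labor force = 126,751 + 10,540 = 137,291; u = 10,540/137,291 = 7.68%.
October: labor force = 129,227 + 11,429 = 140,656; u = 11,429/140,656 = 8.13%.
Change = 8.13% − 7.68% = +0.45 pp.

The unemployment rate changed by +0.45 percentage points.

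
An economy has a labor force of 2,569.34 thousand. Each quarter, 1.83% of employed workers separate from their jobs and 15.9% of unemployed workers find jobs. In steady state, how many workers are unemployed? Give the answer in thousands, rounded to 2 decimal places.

Steady-state unemployment rate u* = s/(s+f) = 1.83/(1.83+15.9) = 0.103215.
Unemployed = u* × labor force = 0.103215 × 2,569.34 ≈ 265.19 thousand.

About 265.19 thousand are unemployed in steady state.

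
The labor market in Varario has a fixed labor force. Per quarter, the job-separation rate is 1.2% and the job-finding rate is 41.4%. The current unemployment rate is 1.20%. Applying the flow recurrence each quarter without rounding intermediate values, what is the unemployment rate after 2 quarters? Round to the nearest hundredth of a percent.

With a fixed labor force, u_{t+1} = u_t + s·(1−u_t) − f·u_t = u_t·(1−s−f) + s.
Here 1−s−f = 0.574 and s = 0.012.
u_1 = 0.012000 × 0.574 + 0.012 = 0.018888.
u_2 = 0.018888 × 0.574 + 0.012 = 0.022842.

Unemployment rate after two quarters ≈ 2.28%.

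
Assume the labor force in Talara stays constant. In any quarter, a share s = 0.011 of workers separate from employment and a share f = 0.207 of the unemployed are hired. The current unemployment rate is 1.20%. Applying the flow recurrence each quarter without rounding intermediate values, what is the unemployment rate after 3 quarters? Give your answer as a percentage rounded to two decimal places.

Unemployment rate after three quarters ≈ 3.21%.

With a fixed labor force, u_{t+1} = u_t + s·(1−u_t) − f·u_t = u_t·(1−s−f) + s.
Here 1−s−f = 0.782 and s = 0.011.
u_1 = 0.012000 × 0.782 + 0.011 = 0.020384.
u_2 = 0.020384 × 0.782 + 0.011 = 0.026940.
u_3 = 0.026940 × 0.782 + 0.011 = 0.032067.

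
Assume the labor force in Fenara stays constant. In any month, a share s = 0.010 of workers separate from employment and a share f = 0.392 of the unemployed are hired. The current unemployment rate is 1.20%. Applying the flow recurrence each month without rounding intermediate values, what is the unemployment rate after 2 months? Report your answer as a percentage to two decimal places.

With a fixed labor force, u_{t+1} = u_t + s·(1−u_t) − f·u_t = u_t·(1−s−f) + s.
Here 1−s−f = 0.598 and s = 0.010.
u_1 = 0.012000 × 0.598 + 0.010 = 0.017176.
u_2 = 0.017176 × 0.598 + 0.010 = 0.020271.

Unemployment rate after two months ≈ 2.03%.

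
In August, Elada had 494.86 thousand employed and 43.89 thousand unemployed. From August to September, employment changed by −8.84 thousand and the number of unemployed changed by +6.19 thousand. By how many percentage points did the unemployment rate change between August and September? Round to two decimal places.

August: labor force = 494.86 + 43.89 = 538.75; u = 43.89/538.75 = 8.15%.
September: labor force = 486.02 + 50.08 = 536.10; u = 50.08/536.10 = 9.34%.
Change = 9.34% − 8.15% = +1.19 pp.

The unemployment rate changed by +1.19 percentage points.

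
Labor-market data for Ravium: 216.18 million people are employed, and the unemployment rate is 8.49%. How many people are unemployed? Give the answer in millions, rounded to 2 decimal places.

Let U be the number unemployed. The labor force is E + U, and U/(E+U) = 0.0849.
So U = 0.0849 × 216.18 / (1 − 0.0849) = 18.3537 / 0.9151 ≈ 20.06 million.

About 20.06 million are unemployed.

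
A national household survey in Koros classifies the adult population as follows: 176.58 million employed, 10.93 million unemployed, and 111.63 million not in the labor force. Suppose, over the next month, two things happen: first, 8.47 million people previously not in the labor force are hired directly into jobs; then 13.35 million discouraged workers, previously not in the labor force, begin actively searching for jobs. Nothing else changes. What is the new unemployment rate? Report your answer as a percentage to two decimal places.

New unemployment rate ≈ 11.60%.

Initially, labor force = 176.58 + 10.93 = 187.51 million, so u = 10.93/187.51 = 5.83%.
After the first change, employed and labor force both rise by 8.47; unemployed unchanged → E = 185.05, U = 10.93, labor force = 195.98 million.
After the second change, unemployed and labor force both rise by 13.35 → E = 185.05, U = 24.28, labor force = 209.33 million.
New unemployment rate = 24.28 / 209.33 = 11.60%.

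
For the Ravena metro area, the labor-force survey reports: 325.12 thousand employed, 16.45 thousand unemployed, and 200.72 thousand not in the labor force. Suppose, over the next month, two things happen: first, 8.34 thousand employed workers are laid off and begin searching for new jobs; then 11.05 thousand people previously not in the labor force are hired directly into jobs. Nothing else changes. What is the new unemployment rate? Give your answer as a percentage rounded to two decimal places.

Initially, labor force = 325.12 + 16.45 = 341.57 thousand, so u = 16.45/341.57 = 4.82%.
After the first change, employed falls and unemployed rises by 8.34; labor force unchanged → E = 316.78, U = 24.79, labor force = 341.57 thousand.
After the second change, employed and labor force both rise by 11.05; unemployed unchanged → E = 327.83, U = 24.79, labor force = 352.62 thousand.
New unemployment rate = 24.79 / 352.62 = 7.03%.

New unemployment rate ≈ 7.03%.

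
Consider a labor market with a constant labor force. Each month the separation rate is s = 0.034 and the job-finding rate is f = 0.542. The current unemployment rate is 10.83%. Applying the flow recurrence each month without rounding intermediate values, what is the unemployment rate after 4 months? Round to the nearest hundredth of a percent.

With a fixed labor force, u_{t+1} = u_t + s·(1−u_t) − f·u_t = u_t·(1−s−f) + s.
Here 1−s−f = 0.424 and s = 0.034.
u_1 = 0.108300 × 0.424 + 0.034 = 0.079919.
u_2 = 0.079919 × 0.424 + 0.034 = 0.067886.
u_3 = 0.067886 × 0.424 + 0.034 = 0.062784.
u_4 = 0.062784 × 0.424 + 0.034 = 0.060620.

Unemployment rate after four months ≈ 6.06%.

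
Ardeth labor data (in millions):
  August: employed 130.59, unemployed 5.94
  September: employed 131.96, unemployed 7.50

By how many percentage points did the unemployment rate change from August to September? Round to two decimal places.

August: labor force = 130.59 + 5.94 = 136.53; u = 5.94/136.53 = 4.35%.
September: labor force = 131.96 + 7.50 = 139.46; u = 7.50/139.46 = 5.38%.
Change = 5.38% − 4.35% = +1.03 pp.

The unemployment rate changed by +1.03 percentage points.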